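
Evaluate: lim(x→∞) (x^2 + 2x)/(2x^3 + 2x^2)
This is an ∞/∞ indeterminate form.

Apply L'Hôpital's rule: differentiate numerator and denominator separately.
  f(x) = x^2 + 2·x   ⇒   f'(x) = 2·x + 2
  g(x) = 2·x^3 + 2·x^2   ⇒   g'(x) = 6·x^2 + 4·x
  lim(x→∞) f'(x)/g'(x) = lim(x→∞) (2·x + 2)/(6·x^2 + 4·x)
  = 0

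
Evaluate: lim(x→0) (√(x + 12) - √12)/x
This is a standard limit.

Factor or rationalize the expression:
  lim(x→0) (√(x + 12) - √12)/x = sqrt(3)/12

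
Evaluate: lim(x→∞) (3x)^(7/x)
This is an exponential indeterminate form.

For exponential indeterminate forms, take the natural log:
  Let L = lim(x→∞) (3x)^(7/x)
  Then ln(L) = lim(x→∞) [exponent × ln(base)]
  Evaluate using L'Hôpital or standard limits, then exponentiate.
  L = 1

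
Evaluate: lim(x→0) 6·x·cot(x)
This is a 0·∞ indeterminate form.

Rewrite 0·∞ as a quotient (0/0 or ∞/∞ form), then apply L'Hôpital's rule:
  lim(x→0) 6·x·cot(x) = 6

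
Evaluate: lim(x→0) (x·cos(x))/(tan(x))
This is a 0/0 indeterminate form.

Apply L'Hôpital's rule: differentiate numerator and denominator separately.
  f(x) = x·cos(x)   ⇒   f'(x) = -x·sin(x) + cos(x)
  g(x) = tan(x)   ⇒   g'(x) = tan(x)^2 + 1
  lim(x→0) f'(x)/g'(x) = lim(x→0) (-x·sin(x) + cos(x))/(tan(x)^2 + 1)
  = 1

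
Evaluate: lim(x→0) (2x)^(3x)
This is an exponential indeterminate form.

For exponential indeterminate forms, take the natural log:
  Let L = lim(x→0) (2x)^(3x)
  Then ln(L) = lim(x→0) [exponent × ln(base)]
  Evaluate using L'Hôpital or standard limits, then exponentiate.
  L = 1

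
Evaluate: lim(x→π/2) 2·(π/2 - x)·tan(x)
This is a 0·∞ indeterminate form.

Rewrite 0·∞ as a quotient (0/0 or ∞/∞ form), then apply L'Hôpital's rule:
  lim(x→π/2) 2·(π/2 - x)·tan(x) = 2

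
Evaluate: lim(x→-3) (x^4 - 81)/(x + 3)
This is a standard limit.

Factor or rationalize the expression:
  lim(x→-3) (x^4 - 81)/(x + 3) = -108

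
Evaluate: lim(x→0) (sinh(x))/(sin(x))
This is a 0/0 indeterminate form.

Apply L'Hôpital's rule: differentiate numerator and denominator separately.
  f(x) = sinh(x)   ⇒   f'(x) = cosh(x)
  g(x) = sin(x)   ⇒   g'(x) = cos(x)
  lim(x→0) f'(x)/g'(x) = lim(x→0) (cosh(x))/(cos(x))
  = 1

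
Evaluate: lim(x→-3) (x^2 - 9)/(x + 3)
This is a standard limit.

Factor or rationalize the expression:
  lim(x→-3) (x^2 - 9)/(x + 3) = -6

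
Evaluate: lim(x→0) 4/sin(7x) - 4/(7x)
This is an ∞-∞ indeterminate form.

Combine fractions or rationalize to convert ∞-∞ to 0/0 form:
  lim(x→0) 4/sin(7x) - 4/(7x) = 0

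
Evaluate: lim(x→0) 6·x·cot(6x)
This is a 0·∞ indeterminate form.

Rewrite 0·∞ as a quotient (0/0 or ∞/∞ form), then apply L'Hôpital's rule:
  lim(x→0) 6·x·cot(6x) = 1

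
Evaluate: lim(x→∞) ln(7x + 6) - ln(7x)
This is an ∞-∞ indeterminate form.

Combine fractions or rationalize to convert ∞-∞ to 0/0 form:
  lim(x→∞) ln(7x + 6) - ln(7x) = 0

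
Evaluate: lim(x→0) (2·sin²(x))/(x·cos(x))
This is a 0/0 indeterminate form.

Apply L'Hôpital's rule: differentiate numerator and denominator separately.
  f(x) = 2·sin(x)^2   ⇒   f'(x) = 4·sin(x)·cos(x)
  g(x) = x·cos(x)   ⇒   g'(x) = -x·sin(x) + cos(x)
  lim(x→0) f'(x)/g'(x) = lim(x→0) (4·sin(x)·cos(x))/(-x·sin(x) + cos(x))
  = 0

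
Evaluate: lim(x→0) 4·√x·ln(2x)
This is a 0·∞ indeterminate form.

Rewrite 0·∞ as a quotient (0/0 or ∞/∞ form), then apply L'Hôpital's rule:
  lim(x→0) 4·√x·ln(2x) = 0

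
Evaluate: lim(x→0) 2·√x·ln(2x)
This is a 0·∞ indeterminate form.

Rewrite 0·∞ as a quotient (0/0 or ∞/∞ form), then apply L'Hôpital's rule:
  lim(x→0) 2·√x·ln(2x) = 0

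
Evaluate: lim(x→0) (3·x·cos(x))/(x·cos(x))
This is a 0/0 indeterminate form.

Apply L'Hôpital's rule: differentiate numerator and denominator separately.
  f(x) = 3·x·cos(x)   ⇒   f'(x) = -3·x·sin(x) + 3·cos(x)
  g(x) = x·cos(x)   ⇒   g'(x) = -x·sin(x) + cos(x)
  lim(x→0) f'(x)/g'(x) = lim(x→0) (-3·x·sin(x) + 3·cos(x))/(-x·sin(x) + cos(x))
  = 3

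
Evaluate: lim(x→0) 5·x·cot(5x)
This is a 0·∞ indeterminate form.

Rewrite 0·∞ as a quotient (0/0 or ∞/∞ form), then apply L'Hôpital's rule:
  lim(x→0) 5·x·cot(5x) = 1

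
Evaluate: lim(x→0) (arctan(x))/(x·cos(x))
This is a 0/0 indeterminate form.

Apply L'Hôpital's rule: differentiate numerator and denominator separately.
  f(x) = atan(x)   ⇒   f'(x) = 1/(x^2 + 1)
  g(x) = x·cos(x)   ⇒   g'(x) = -x·sin(x) + cos(x)
  lim(x→0) f'(x)/g'(x) = lim(x→0) (1/(x^2 + 1))/(-x·sin(x) + cos(x))
  = 1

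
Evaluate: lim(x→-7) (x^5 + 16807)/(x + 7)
This is a standard limit.

Factor or rationalize the expression:
  lim(x→-7) (x^5 + 16807)/(x + 7) = 12005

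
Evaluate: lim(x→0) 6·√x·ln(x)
This is a 0·∞ indeterminate form.

Rewrite 0·∞ as a quotient (0/0 or ∞/∞ form), then apply L'Hôpital's rule:
  lim(x→0) 6·√x·ln(x) = 0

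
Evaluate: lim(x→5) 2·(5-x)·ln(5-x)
This is a 0·∞ indeterminate form.

Rewrite 0·∞ as a quotient (0/0 or ∞/∞ form), then apply L'Hôpital's rule:
  lim(x→5) 2·(5-x)·ln(5-x) = 0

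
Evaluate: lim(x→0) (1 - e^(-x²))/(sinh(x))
This is a 0/0 indeterminate form.

Apply L'Hôpital's rule: differentiate numerator and denominator separately.
  f(x) = 1 - e^(-x^2)   ⇒   f'(x) = 2·x·e^(-x^2)
  g(x) = sinh(x)   ⇒   g'(x) = cosh(x)
  lim(x→0) f'(x)/g'(x) = lim(x→0) (2·x·e^(-x^2))/(cosh(x))
  = 0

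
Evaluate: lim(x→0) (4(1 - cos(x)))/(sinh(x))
This is a 0/0 indeterminate form.

Apply L'Hôpital's rule: differentiate numerator and denominator separately.
  f(x) = 4 - 4·cos(x)   ⇒   f'(x) = 4·sin(x)
  g(x) = sinh(x)   ⇒   g'(x) = cosh(x)
  lim(x→0) f'(x)/g'(x) = lim(x→0) (4·sin(x))/(cosh(x))
  = 0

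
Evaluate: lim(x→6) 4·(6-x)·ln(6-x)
This is a 0·∞ indeterminate form.

Rewrite 0·∞ as a quotient (0/0 or ∞/∞ form), then apply L'Hôpital's rule:
  lim(x→6) 4·(6-x)·ln(6-x) = 0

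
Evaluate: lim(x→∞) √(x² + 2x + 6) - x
This is an ∞-∞ indeterminate form.

Combine fractions or rationalize to convert ∞-∞ to 0/0 form:
  lim(x→∞) √(x² + 2x + 6) - x = 1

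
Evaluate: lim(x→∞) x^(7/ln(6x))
This is an exponential indeterminate form.

For exponential indeterminate forms, take the natural log:
  Let L = lim(x→∞) x^(7/ln(6x))
  Then ln(L) = lim(x→∞) [exponent × ln(base)]
  Evaluate using L'Hôpital or standard limits, then exponentiate.
  L = e^(7)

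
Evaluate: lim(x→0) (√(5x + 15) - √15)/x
This is a standard limit.

Factor or rationalize the expression:
  lim(x→0) (√(5x + 15) - √15)/x = sqrt(15)/6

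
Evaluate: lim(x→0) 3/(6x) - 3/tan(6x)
This is an ∞-∞ indeterminate form.

Combine fractions or rationalize to convert ∞-∞ to 0/0 form:
  lim(x→0) 3/(6x) - 3/tan(6x) = 0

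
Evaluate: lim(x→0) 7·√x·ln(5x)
This is a 0·∞ indeterminate form.

Rewrite 0·∞ as a quotient (0/0 or ∞/∞ form), then apply L'Hôpital's rule:
  lim(x→0) 7·√x·ln(5x) = 0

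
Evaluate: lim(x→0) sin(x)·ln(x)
This is a 0·∞ indeterminate form.

Rewrite 0·∞ as a quotient (0/0 or ∞/∞ form), then apply L'Hôpital's rule:
  lim(x→0) sin(x)·ln(x) = 0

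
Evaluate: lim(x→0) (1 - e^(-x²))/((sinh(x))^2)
This is a 0/0 indeterminate form.

Apply L'Hôpital's rule: differentiate numerator and denominator separately.
  f(x) = 1 - e^(-x^2)   ⇒   f'(x) = 2·x·e^(-x^2)
  g(x) = sinh(x)^2   ⇒   g'(x) = 2·sinh(x)·cosh(x)
  lim(x→0) f'(x)/g'(x) = lim(x→0) (2·x·e^(-x^2))/(2·sinh(x)·cosh(x))
  = 1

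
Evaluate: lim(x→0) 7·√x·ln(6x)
This is a 0·∞ indeterminate form.

Rewrite 0·∞ as a quotient (0/0 or ∞/∞ form), then apply L'Hôpital's rule:
  lim(x→0) 7·√x·ln(6x) = 0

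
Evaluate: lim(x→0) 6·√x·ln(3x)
This is a 0·∞ indeterminate form.

Rewrite 0·∞ as a quotient (0/0 or ∞/∞ form), then apply L'Hôpital's rule:
  lim(x→0) 6·√x·ln(3x) = 0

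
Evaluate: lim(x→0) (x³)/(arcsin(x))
This is a 0/0 indeterminate form.

Apply L'Hôpital's rule: differentiate numerator and denominator separately.
  f(x) = x^3   ⇒   f'(x) = 3·x^2
  g(x) = asin(x)   ⇒   g'(x) = 1/sqrt(1 - x^2)
  lim(x→0) f'(x)/g'(x) = lim(x→0) (3·x^2)/(1/sqrt(1 - x^2))
  = 0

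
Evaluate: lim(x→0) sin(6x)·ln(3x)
This is a 0·∞ indeterminate form.

Rewrite 0·∞ as a quotient (0/0 or ∞/∞ form), then apply L'Hôpital's rule:
  lim(x→0) sin(6x)·ln(3x) = 0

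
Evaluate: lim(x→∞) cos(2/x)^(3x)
This is an exponential indeterminate form.

For exponential indeterminate forms, take the natural log:
  Let L = lim(x→∞) cos(2/x)^(3x)
  Then ln(L) = lim(x→∞) [exponent × ln(base)]
  Evaluate using L'Hôpital or standard limits, then exponentiate.
  L = 1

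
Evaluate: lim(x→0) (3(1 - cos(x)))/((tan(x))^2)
This is a 0/0 indeterminate form.

Apply L'Hôpital's rule: differentiate numerator and denominator separately.
  f(x) = 3 - 3·cos(x)   ⇒   f'(x) = 3·sin(x)
  g(x) = tan(x)^2   ⇒   g'(x) = (2·tan(x)^2 + 2)·tan(x)
  lim(x→0) f'(x)/g'(x) = lim(x→0) (3·sin(x))/((2·tan(x)^2 + 2)·tan(x))
  = 3/2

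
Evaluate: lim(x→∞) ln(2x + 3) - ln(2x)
This is an ∞-∞ indeterminate form.

Combine fractions or rationalize to convert ∞-∞ to 0/0 form:
  lim(x→∞) ln(2x + 3) - ln(2x) = 0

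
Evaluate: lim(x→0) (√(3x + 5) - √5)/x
This is a standard limit.

Factor or rationalize the expression:
  lim(x→0) (√(3x + 5) - √5)/x = 3·sqrt(5)/10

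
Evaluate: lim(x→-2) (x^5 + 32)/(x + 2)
This is a standard limit.

Factor or rationalize the expression:
  lim(x→-2) (x^5 + 32)/(x + 2) = 80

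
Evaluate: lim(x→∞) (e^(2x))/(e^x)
This is an ∞/∞ indeterminate form.

Apply L'Hôpital's rule: differentiate numerator and denominator separately.
  f(x) = e^(2·x)   ⇒   f'(x) = 2·e^(2·x)
  g(x) = e^(x)   ⇒   g'(x) = e^(x)
  lim(x→∞) f'(x)/g'(x) = lim(x→∞) (2·e^(2·x))/(e^(x))
  = ∞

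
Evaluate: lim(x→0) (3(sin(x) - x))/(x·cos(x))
This is a 0/0 indeterminate form.

Apply L'Hôpital's rule: differentiate numerator and denominator separately.
  f(x) = -3·x + 3·sin(x)   ⇒   f'(x) = 3·cos(x) - 3
  g(x) = x·cos(x)   ⇒   g'(x) = -x·sin(x) + cos(x)
  lim(x→0) f'(x)/g'(x) = lim(x→0) (3·cos(x) - 3)/(-x·sin(x) + cos(x))
  = 0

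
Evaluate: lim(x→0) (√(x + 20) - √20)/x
This is a standard limit.

Factor or rationalize the expression:
  lim(x→0) (√(x + 20) - √20)/x = sqrt(5)/20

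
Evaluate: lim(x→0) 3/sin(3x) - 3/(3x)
This is an ∞-∞ indeterminate form.

Combine fractions or rationalize to convert ∞-∞ to 0/0 form:
  lim(x→0) 3/sin(3x) - 3/(3x) = 0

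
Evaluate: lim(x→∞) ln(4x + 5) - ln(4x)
This is an ∞-∞ indeterminate form.

Combine fractions or rationalize to convert ∞-∞ to 0/0 form:
  lim(x→∞) ln(4x + 5) - ln(4x) = 0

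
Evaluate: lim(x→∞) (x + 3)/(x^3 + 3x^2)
This is an ∞/∞ indeterminate form.

Apply L'Hôpital's rule: differentiate numerator and denominator separately.
  f(x) = x + 3   ⇒   f'(x) = 1
  g(x) = x^3 + 3·x^2   ⇒   g'(x) = 3·x^2 + 6·x
  lim(x→∞) f'(x)/g'(x) = lim(x→∞) (1)/(3·x^2 + 6·x)
  = 0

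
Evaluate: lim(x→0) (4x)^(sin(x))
This is an exponential indeterminate form.

For exponential indeterminate forms, take the natural log:
  Let L = lim(x→0) (4x)^(sin(x))
  Then ln(L) = lim(x→0) [exponent × ln(base)]
  Evaluate using L'Hôpital or standard limits, then exponentiate.
  L = 1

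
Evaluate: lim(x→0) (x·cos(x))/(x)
This is a 0/0 indeterminate form.

Apply L'Hôpital's rule: differentiate numerator and denominator separately.
  f(x) = x·cos(x)   ⇒   f'(x) = -x·sin(x) + cos(x)
  g(x) = x   ⇒   g'(x) = 1
  lim(x→0) f'(x)/g'(x) = lim(x→0) (-x·sin(x) + cos(x))/(1)
  = 1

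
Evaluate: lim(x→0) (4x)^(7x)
This is an exponential indeterminate form.

For exponential indeterminate forms, take the natural log:
  Let L = lim(x→0) (4x)^(7x)
  Then ln(L) = lim(x→0) [exponent × ln(base)]
  Evaluate using L'Hôpital or standard limits, then exponentiate.
  L = 1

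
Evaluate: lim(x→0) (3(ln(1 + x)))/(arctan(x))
This is a 0/0 indeterminate form.

Apply L'Hôpital's rule: differentiate numerator and denominator separately.
  f(x) = 3·ln(x + 1)   ⇒   f'(x) = 3/(x + 1)
  g(x) = atan(x)   ⇒   g'(x) = 1/(x^2 + 1)
  lim(x→0) f'(x)/g'(x) = lim(x→0) (3/(x + 1))/(1/(x^2 + 1))
  = 3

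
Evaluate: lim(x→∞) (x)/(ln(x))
This is an ∞/∞ indeterminate form.

Apply L'Hôpital's rule: differentiate numerator and denominator separately.
  f(x) = x   ⇒   f'(x) = 1
  g(x) = ln(x)   ⇒   g'(x) = 1/x
  lim(x→∞) f'(x)/g'(x) = lim(x→∞) (1)/(1/x)
  = ∞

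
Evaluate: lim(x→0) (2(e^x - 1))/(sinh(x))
This is a 0/0 indeterminate form.

Apply L'Hôpital's rule: differentiate numerator and denominator separately.
  f(x) = 2·e^(x) - 2   ⇒   f'(x) = 2·e^(x)
  g(x) = sinh(x)   ⇒   g'(x) = cosh(x)
  lim(x→0) f'(x)/g'(x) = lim(x→0) (2·e^(x))/(cosh(x))
  = 2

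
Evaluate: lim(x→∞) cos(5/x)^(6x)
This is an exponential indeterminate form.

For exponential indeterminate forms, take the natural log:
  Let L = lim(x→∞) cos(5/x)^(6x)
  Then ln(L) = lim(x→∞) [exponent × ln(base)]
  Evaluate using L'Hôpital or standard limits, then exponentiate.
  L = 1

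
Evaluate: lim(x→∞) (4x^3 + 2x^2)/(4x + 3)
This is an ∞/∞ indeterminate form.

Apply L'Hôpital's rule: differentiate numerator and denominator separately.
  f(x) = 4·x^3 + 2·x^2   ⇒   f'(x) = 12·x^2 + 4·x
  g(x) = 4·x + 3   ⇒   g'(x) = 4
  lim(x→∞) f'(x)/g'(x) = lim(x→∞) (12·x^2 + 4·x)/(4)
  = ∞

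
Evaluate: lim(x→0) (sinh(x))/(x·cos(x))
This is a 0/0 indeterminate form.

Apply L'Hôpital's rule: differentiate numerator and denominator separately.
  f(x) = sinh(x)   ⇒   f'(x) = cosh(x)
  g(x) = x·cos(x)   ⇒   g'(x) = -x·sin(x) + cos(x)
  lim(x→0) f'(x)/g'(x) = lim(x→0) (cosh(x))/(-x·sin(x) + cos(x))
  = 1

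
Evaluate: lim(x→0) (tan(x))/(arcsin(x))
This is a 0/0 indeterminate form.

Apply L'Hôpital's rule: differentiate numerator and denominator separately.
  f(x) = tan(x)   ⇒   f'(x) = tan(x)^2 + 1
  g(x) = asin(x)   ⇒   g'(x) = 1/sqrt(1 - x^2)
  lim(x→0) f'(x)/g'(x) = lim(x→0) (tan(x)^2 + 1)/(1/sqrt(1 - x^2))
  = 1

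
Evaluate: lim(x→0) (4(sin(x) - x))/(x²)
This is a 0/0 indeterminate form.

Apply L'Hôpital's rule: differentiate numerator and denominator separately.
  f(x) = -4·x + 4·sin(x)   ⇒   f'(x) = 4·cos(x) - 4
  g(x) = x^2   ⇒   g'(x) = 2·x
  lim(x→0) f'(x)/g'(x) = lim(x→0) (4·cos(x) - 4)/(2·x)
  = 0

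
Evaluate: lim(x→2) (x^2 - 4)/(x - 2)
This is a standard limit.

Factor or rationalize the expression:
  lim(x→2) (x^2 - 4)/(x - 2) = 4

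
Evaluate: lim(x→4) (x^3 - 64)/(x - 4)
This is a standard limit.

Factor or rationalize the expression:
  lim(x→4) (x^3 - 64)/(x - 4) = 48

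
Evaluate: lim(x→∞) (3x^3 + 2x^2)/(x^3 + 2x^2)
This is an ∞/∞ indeterminate form.

Apply L'Hôpital's rule: differentiate numerator and denominator separately.
  f(x) = 3·x^3 + 2·x^2   ⇒   f'(x) = 9·x^2 + 4·x
  g(x) = x^3 + 2·x^2   ⇒   g'(x) = 3·x^2 + 4·x
  lim(x→∞) f'(x)/g'(x) = lim(x→∞) (9·x^2 + 4·x)/(3·x^2 + 4·x)
  = 3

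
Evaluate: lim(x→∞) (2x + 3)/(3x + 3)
This is an ∞/∞ indeterminate form.

Apply L'Hôpital's rule: differentiate numerator and denominator separately.
  f(x) = 2·x + 3   ⇒   f'(x) = 2
  g(x) = 3·x + 3   ⇒   g'(x) = 3
  lim(x→∞) f'(x)/g'(x) = lim(x→∞) (2)/(3)
  = 2/3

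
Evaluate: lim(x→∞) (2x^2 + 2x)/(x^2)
This is an ∞/∞ indeterminate form.

Apply L'Hôpital's rule: differentiate numerator and denominator separately.
  f(x) = 2·x^2 + 2·x   ⇒   f'(x) = 4·x + 2
  g(x) = x^2   ⇒   g'(x) = 2·x
  lim(x→∞) f'(x)/g'(x) = lim(x→∞) (4·x + 2)/(2·x)
  = 2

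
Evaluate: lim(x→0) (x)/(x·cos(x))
This is a 0/0 indeterminate form.

Apply L'Hôpital's rule: differentiate numerator and denominator separately.
  f(x) = x   ⇒   f'(x) = 1
  g(x) = x·cos(x)   ⇒   g'(x) = -x·sin(x) + cos(x)
  lim(x→0) f'(x)/g'(x) = lim(x→0) (1)/(-x·sin(x) + cos(x))
  = 1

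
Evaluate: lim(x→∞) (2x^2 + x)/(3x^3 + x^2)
This is an ∞/∞ indeterminate form.

Apply L'Hôpital's rule: differentiate numerator and denominator separately.
  f(x) = 2·x^2 + x   ⇒   f'(x) = 4·x + 1
  g(x) = 3·x^3 + x^2   ⇒   g'(x) = 9·x^2 + 2·x
  lim(x→∞) f'(x)/g'(x) = lim(x→∞) (4·x + 1)/(9·x^2 + 2·x)
  = 0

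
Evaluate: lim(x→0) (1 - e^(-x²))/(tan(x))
This is a 0/0 indeterminate form.

Apply L'Hôpital's rule: differentiate numerator and denominator separately.
  f(x) = 1 - e^(-x^2)   ⇒   f'(x) = 2·x·e^(-x^2)
  g(x) = tan(x)   ⇒   g'(x) = tan(x)^2 + 1
  lim(x→0) f'(x)/g'(x) = lim(x→0) (2·x·e^(-x^2))/(tan(x)^2 + 1)
  = 0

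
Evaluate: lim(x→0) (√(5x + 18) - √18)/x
This is a standard limit.

Factor or rationalize the expression:
  lim(x→0) (√(5x + 18) - √18)/x = 5·sqrt(2)/12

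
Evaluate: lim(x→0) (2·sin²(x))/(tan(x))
This is a 0/0 indeterminate form.

Apply L'Hôpital's rule: differentiate numerator and denominator separately.
  f(x) = 2·sin(x)^2   ⇒   f'(x) = 4·sin(x)·cos(x)
  g(x) = tan(x)   ⇒   g'(x) = tan(x)^2 + 1
  lim(x→0) f'(x)/g'(x) = lim(x→0) (4·sin(x)·cos(x))/(tan(x)^2 + 1)
  = 0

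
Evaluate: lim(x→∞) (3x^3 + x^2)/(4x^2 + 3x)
This is an ∞/∞ indeterminate form.

Apply L'Hôpital's rule: differentiate numerator and denominator separately.
  f(x) = 3·x^3 + x^2   ⇒   f'(x) = 9·x^2 + 2·x
  g(x) = 4·x^2 + 3·x   ⇒   g'(x) = 8·x + 3
  lim(x→∞) f'(x)/g'(x) = lim(x→∞) (9·x^2 + 2·x)/(8·x + 3)
  = ∞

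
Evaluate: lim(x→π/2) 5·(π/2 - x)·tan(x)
This is a 0·∞ indeterminate form.

Rewrite 0·∞ as a quotient (0/0 or ∞/∞ form), then apply L'Hôpital's rule:
  lim(x→π/2) 5·(π/2 - x)·tan(x) = 5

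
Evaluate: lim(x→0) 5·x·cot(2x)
This is a 0·∞ indeterminate form.

Rewrite 0·∞ as a quotient (0/0 or ∞/∞ form), then apply L'Hôpital's rule:
  lim(x→0) 5·x·cot(2x) = 5/2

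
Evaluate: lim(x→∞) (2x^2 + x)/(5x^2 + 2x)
This is an ∞/∞ indeterminate form.

Apply L'Hôpital's rule: differentiate numerator and denominator separately.
  f(x) = 2·x^2 + x   ⇒   f'(x) = 4·x + 1
  g(x) = 5·x^2 + 2·x   ⇒   g'(x) = 10·x + 2
  lim(x→∞) f'(x)/g'(x) = lim(x→∞) (4·x + 1)/(10·x + 2)
  = 2/5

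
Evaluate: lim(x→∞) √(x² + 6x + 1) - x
This is an ∞-∞ indeterminate form.

Combine fractions or rationalize to convert ∞-∞ to 0/0 form:
  lim(x→∞) √(x² + 6x + 1) - x = 3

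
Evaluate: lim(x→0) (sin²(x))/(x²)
This is a 0/0 indeterminate form.

Apply L'Hôpital's rule: differentiate numerator and denominator separately.
  f(x) = sin(x)^2   ⇒   f'(x) = 2·sin(x)·cos(x)
  g(x) = x^2   ⇒   g'(x) = 2·x
  lim(x→0) f'(x)/g'(x) = lim(x→0) (2·sin(x)·cos(x))/(2·x)
  = 1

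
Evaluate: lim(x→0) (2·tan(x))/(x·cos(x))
This is a 0/0 indeterminate form.

Apply L'Hôpital's rule: differentiate numerator and denominator separately.
  f(x) = 2·tan(x)   ⇒   f'(x) = 2·tan(x)^2 + 2
  g(x) = x·cos(x)   ⇒   g'(x) = -x·sin(x) + cos(x)
  lim(x→0) f'(x)/g'(x) = lim(x→0) (2·tan(x)^2 + 2)/(-x·sin(x) + cos(x))
  = 2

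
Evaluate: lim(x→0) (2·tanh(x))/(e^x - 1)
This is a 0/0 indeterminate form.

Apply L'Hôpital's rule: differentiate numerator and denominator separately.
  f(x) = 2·tanh(x)   ⇒   f'(x) = 2 - 2·tanh(x)^2
  g(x) = e^(x) - 1   ⇒   g'(x) = e^(x)
  lim(x→0) f'(x)/g'(x) = lim(x→0) (2 - 2·tanh(x)^2)/(e^(x))
  = 2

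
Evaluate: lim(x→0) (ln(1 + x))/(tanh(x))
This is a 0/0 indeterminate form.

Apply L'Hôpital's rule: differentiate numerator and denominator separately.
  f(x) = ln(x + 1)   ⇒   f'(x) = 1/(x + 1)
  g(x) = tanh(x)   ⇒   g'(x) = 1 - tanh(x)^2
  lim(x→0) f'(x)/g'(x) = lim(x→0) (1/(x + 1))/(1 - tanh(x)^2)
  = 1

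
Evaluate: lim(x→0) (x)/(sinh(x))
This is a 0/0 indeterminate form.

Apply L'Hôpital's rule: differentiate numerator and denominator separately.
  f(x) = x   ⇒   f'(x) = 1
  g(x) = sinh(x)   ⇒   g'(x) = cosh(x)
  lim(x→0) f'(x)/g'(x) = lim(x→0) (1)/(cosh(x))
  = 1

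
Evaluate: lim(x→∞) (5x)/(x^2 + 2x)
This is an ∞/∞ indeterminate form.

Apply L'Hôpital's rule: differentiate numerator and denominator separately.
  f(x) = 5·x   ⇒   f'(x) = 5
  g(x) = x^2 + 2·x   ⇒   g'(x) = 2·x + 2
  lim(x→∞) f'(x)/g'(x) = lim(x→∞) (5)/(2·x + 2)
  = 0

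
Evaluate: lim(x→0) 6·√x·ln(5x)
This is a 0·∞ indeterminate form.

Rewrite 0·∞ as a quotient (0/0 or ∞/∞ form), then apply L'Hôpital's rule:
  lim(x→0) 6·√x·ln(5x) = 0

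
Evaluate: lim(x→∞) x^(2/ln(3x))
This is an exponential indeterminate form.

For exponential indeterminate forms, take the natural log:
  Let L = lim(x→∞) x^(2/ln(3x))
  Then ln(L) = lim(x→∞) [exponent × ln(base)]
  Evaluate using L'Hôpital or standard limits, then exponentiate.
  L = e²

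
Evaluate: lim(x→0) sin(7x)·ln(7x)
This is a 0·∞ indeterminate form.

Rewrite 0·∞ as a quotient (0/0 or ∞/∞ form), then apply L'Hôpital's rule:
  lim(x→0) sin(7x)·ln(7x) = 0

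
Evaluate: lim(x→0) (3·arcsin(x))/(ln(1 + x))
This is a 0/0 indeterminate form.

Apply L'Hôpital's rule: differentiate numerator and denominator separately.
  f(x) = 3·asin(x)   ⇒   f'(x) = 3/sqrt(1 - x^2)
  g(x) = ln(x + 1)   ⇒   g'(x) = 1/(x + 1)
  lim(x→0) f'(x)/g'(x) = lim(x→0) (3/sqrt(1 - x^2))/(1/(x + 1))
  = 3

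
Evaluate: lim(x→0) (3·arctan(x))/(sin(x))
This is a 0/0 indeterminate form.

Apply L'Hôpital's rule: differentiate numerator and denominator separately.
  f(x) = 3·atan(x)   ⇒   f'(x) = 3/(x^2 + 1)
  g(x) = sin(x)   ⇒   g'(x) = cos(x)
  lim(x→0) f'(x)/g'(x) = lim(x→0) (3/(x^2 + 1))/(cos(x))
  = 3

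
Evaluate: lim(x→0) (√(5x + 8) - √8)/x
This is a standard limit.

Factor or rationalize the expression:
  lim(x→0) (√(5x + 8) - √8)/x = 5·sqrt(2)/8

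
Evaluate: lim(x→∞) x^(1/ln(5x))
This is an exponential indeterminate form.

For exponential indeterminate forms, take the natural log:
  Let L = lim(x→∞) x^(1/ln(5x))
  Then ln(L) = lim(x→∞) [exponent × ln(base)]
  Evaluate using L'Hôpital or standard limits, then exponentiate.
  L = e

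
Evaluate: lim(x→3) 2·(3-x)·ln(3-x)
This is a 0·∞ indeterminate form.

Rewrite 0·∞ as a quotient (0/0 or ∞/∞ form), then apply L'Hôpital's rule:
  lim(x→3) 2·(3-x)·ln(3-x) = 0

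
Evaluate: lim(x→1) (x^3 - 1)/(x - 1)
This is a standard limit.

Factor or rationalize the expression:
  lim(x→1) (x^3 - 1)/(x - 1) = 3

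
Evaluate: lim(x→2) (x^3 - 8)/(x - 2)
This is a standard limit.

Factor or rationalize the expression:
  lim(x→2) (x^3 - 8)/(x - 2) = 12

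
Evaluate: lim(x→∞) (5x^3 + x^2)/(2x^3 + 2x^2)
This is an ∞/∞ indeterminate form.

Apply L'Hôpital's rule: differentiate numerator and denominator separately.
  f(x) = 5·x^3 + x^2   ⇒   f'(x) = 15·x^2 + 2·x
  g(x) = 2·x^3 + 2·x^2   ⇒   g'(x) = 6·x^2 + 4·x
  lim(x→∞) f'(x)/g'(x) = lim(x→∞) (15·x^2 + 2·x)/(6·x^2 + 4·x)
  = 5/2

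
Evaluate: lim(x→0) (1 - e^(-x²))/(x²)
This is a 0/0 indeterminate form.

Apply L'Hôpital's rule: differentiate numerator and denominator separately.
  f(x) = 1 - e^(-x^2)   ⇒   f'(x) = 2·x·e^(-x^2)
  g(x) = x^2   ⇒   g'(x) = 2·x
  lim(x→0) f'(x)/g'(x) = lim(x→0) (2·x·e^(-x^2))/(2·x)
  = 1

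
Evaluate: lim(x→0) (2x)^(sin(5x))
This is an exponential indeterminate form.

For exponential indeterminate forms, take the natural log:
  Let L = lim(x→0) (2x)^(sin(5x))
  Then ln(L) = lim(x→0) [exponent × ln(base)]
  Evaluate using L'Hôpital or standard limits, then exponentiate.
  L = 1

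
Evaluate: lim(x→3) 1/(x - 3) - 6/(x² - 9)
This is an ∞-∞ indeterminate form.

Combine fractions or rationalize to convert ∞-∞ to 0/0 form:
  lim(x→3) 1/(x - 3) - 6/(x² - 9) = 1/6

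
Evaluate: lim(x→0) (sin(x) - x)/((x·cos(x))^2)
This is a 0/0 indeterminate form.

Apply L'Hôpital's rule: differentiate numerator and denominator separately.
  f(x) = -x + sin(x)   ⇒   f'(x) = cos(x) - 1
  g(x) = x^2·cos(x)^2   ⇒   g'(x) = -2·x^2·sin(x)·cos(x) + 2·x·cos(x)^2
  lim(x→0) f'(x)/g'(x) = lim(x→0) (cos(x) - 1)/(-2·x^2·sin(x)·cos(x) + 2·x·cos(x)^2)
  = 0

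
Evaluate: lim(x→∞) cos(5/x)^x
This is an exponential indeterminate form.

For exponential indeterminate forms, take the natural log:
  Let L = lim(x→∞) cos(5/x)^x
  Then ln(L) = lim(x→∞) [exponent × ln(base)]
  Evaluate using L'Hôpital or standard limits, then exponentiate.
  L = 1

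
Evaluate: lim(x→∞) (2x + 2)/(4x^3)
This is an ∞/∞ indeterminate form.

Apply L'Hôpital's rule: differentiate numerator and denominator separately.
  f(x) = 2·x + 2   ⇒   f'(x) = 2
  g(x) = 4·x^3   ⇒   g'(x) = 12·x^2
  lim(x→∞) f'(x)/g'(x) = lim(x→∞) (2)/(12·x^2)
  = 0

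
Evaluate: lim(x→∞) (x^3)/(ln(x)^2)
This is an ∞/∞ indeterminate form.

Apply L'Hôpital's rule: differentiate numerator and denominator separately.
  f(x) = x^3   ⇒   f'(x) = 3·x^2
  g(x) = ln(x)^2   ⇒   g'(x) = 2·ln(x)/x
  lim(x→∞) f'(x)/g'(x) = lim(x→∞) (3·x^2)/(2·ln(x)/x)
  = ∞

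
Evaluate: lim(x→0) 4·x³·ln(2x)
This is a 0·∞ indeterminate form.

Rewrite 0·∞ as a quotient (0/0 or ∞/∞ form), then apply L'Hôpital's rule:
  lim(x→0) 4·x³·ln(2x) = 0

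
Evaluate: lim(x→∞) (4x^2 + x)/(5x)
This is an ∞/∞ indeterminate form.

Apply L'Hôpital's rule: differentiate numerator and denominator separately.
  f(x) = 4·x^2 + x   ⇒   f'(x) = 8·x + 1
  g(x) = 5·x   ⇒   g'(x) = 5
  lim(x→∞) f'(x)/g'(x) = lim(x→∞) (8·x + 1)/(5)
  = ∞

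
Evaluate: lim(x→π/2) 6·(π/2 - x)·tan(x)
This is a 0·∞ indeterminate form.

Rewrite 0·∞ as a quotient (0/0 or ∞/∞ form), then apply L'Hôpital's rule:
  lim(x→π/2) 6·(π/2 - x)·tan(x) = 6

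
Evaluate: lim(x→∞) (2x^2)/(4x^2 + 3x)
This is an ∞/∞ indeterminate form.

Apply L'Hôpital's rule: differentiate numerator and denominator separately.
  f(x) = 2·x^2   ⇒   f'(x) = 4·x
  g(x) = 4·x^2 + 3·x   ⇒   g'(x) = 8·x + 3
  lim(x→∞) f'(x)/g'(x) = lim(x→∞) (4·x)/(8·x + 3)
  = 1/2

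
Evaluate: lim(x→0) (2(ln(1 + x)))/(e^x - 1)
This is a 0/0 indeterminate form.

Apply L'Hôpital's rule: differentiate numerator and denominator separately.
  f(x) = 2·ln(x + 1)   ⇒   f'(x) = 2/(x + 1)
  g(x) = e^(x) - 1   ⇒   g'(x) = e^(x)
  lim(x→0) f'(x)/g'(x) = lim(x→0) (2/(x + 1))/(e^(x))
  = 2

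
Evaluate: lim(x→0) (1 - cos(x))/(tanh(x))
This is a 0/0 indeterminate form.

Apply L'Hôpital's rule: differentiate numerator and denominator separately.
  f(x) = 1 - cos(x)   ⇒   f'(x) = sin(x)
  g(x) = tanh(x)   ⇒   g'(x) = 1 - tanh(x)^2
  lim(x→0) f'(x)/g'(x) = lim(x→0) (sin(x))/(1 - tanh(x)^2)
  = 0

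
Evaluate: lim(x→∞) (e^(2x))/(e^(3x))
This is an ∞/∞ indeterminate form.

Apply L'Hôpital's rule: differentiate numerator and denominator separately.
  f(x) = e^(2·x)   ⇒   f'(x) = 2·e^(2·x)
  g(x) = e^(3·x)   ⇒   g'(x) = 3·e^(3·x)
  lim(x→∞) f'(x)/g'(x) = lim(x→∞) (2·e^(2·x))/(3·e^(3·x))
  = 0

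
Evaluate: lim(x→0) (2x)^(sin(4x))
This is an exponential indeterminate form.

For exponential indeterminate forms, take the natural log:
  Let L = lim(x→0) (2x)^(sin(4x))
  Then ln(L) = lim(x→0) [exponent × ln(base)]
  Evaluate using L'Hôpital or standard limits, then exponentiate.
  L = 1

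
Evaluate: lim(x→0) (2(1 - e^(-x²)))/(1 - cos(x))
This is a 0/0 indeterminate form.

Apply L'Hôpital's rule: differentiate numerator and denominator separately.
  f(x) = 2 - 2·e^(-x^2)   ⇒   f'(x) = 4·x·e^(-x^2)
  g(x) = 1 - cos(x)   ⇒   g'(x) = sin(x)
  lim(x→0) f'(x)/g'(x) = lim(x→0) (4·x·e^(-x^2))/(sin(x))
  = 4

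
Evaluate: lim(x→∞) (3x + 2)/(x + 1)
This is an ∞/∞ indeterminate form.

Apply L'Hôpital's rule: differentiate numerator and denominator separately.
  f(x) = 3·x + 2   ⇒   f'(x) = 3
  g(x) = x + 1   ⇒   g'(x) = 1
  lim(x→∞) f'(x)/g'(x) = lim(x→∞) (3)/(1)
  = 3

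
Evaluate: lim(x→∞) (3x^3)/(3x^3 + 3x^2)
This is an ∞/∞ indeterminate form.

Apply L'Hôpital's rule: differentiate numerator and denominator separately.
  f(x) = 3·x^3   ⇒   f'(x) = 9·x^2
  g(x) = 3·x^3 + 3·x^2   ⇒   g'(x) = 9·x^2 + 6·x
  lim(x→∞) f'(x)/g'(x) = lim(x→∞) (9·x^2)/(9·x^2 + 6·x)
  = 1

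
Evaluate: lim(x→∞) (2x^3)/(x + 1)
This is an ∞/∞ indeterminate form.

Apply L'Hôpital's rule: differentiate numerator and denominator separately.
  f(x) = 2·x^3   ⇒   f'(x) = 6·x^2
  g(x) = x + 1   ⇒   g'(x) = 1
  lim(x→∞) f'(x)/g'(x) = lim(x→∞) (6·x^2)/(1)
  = ∞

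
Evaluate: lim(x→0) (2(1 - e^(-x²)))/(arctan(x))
This is a 0/0 indeterminate form.

Apply L'Hôpital's rule: differentiate numerator and denominator separately.
  f(x) = 2 - 2·e^(-x^2)   ⇒   f'(x) = 4·x·e^(-x^2)
  g(x) = atan(x)   ⇒   g'(x) = 1/(x^2 + 1)
  lim(x→0) f'(x)/g'(x) = lim(x→0) (4·x·e^(-x^2))/(1/(x^2 + 1))
  = 0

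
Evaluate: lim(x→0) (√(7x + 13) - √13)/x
This is a standard limit.

Factor or rationalize the expression:
  lim(x→0) (√(7x + 13) - √13)/x = 7·sqrt(13)/26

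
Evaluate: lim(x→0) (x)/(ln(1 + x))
This is a 0/0 indeterminate form.

Apply L'Hôpital's rule: differentiate numerator and denominator separately.
  f(x) = x   ⇒   f'(x) = 1
  g(x) = ln(x + 1)   ⇒   g'(x) = 1/(x + 1)
  lim(x→0) f'(x)/g'(x) = lim(x→0) (1)/(1/(x + 1))
  = 1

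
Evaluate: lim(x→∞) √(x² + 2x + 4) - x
This is an ∞-∞ indeterminate form.

Combine fractions or rationalize to convert ∞-∞ to 0/0 form:
  lim(x→∞) √(x² + 2x + 4) - x = 1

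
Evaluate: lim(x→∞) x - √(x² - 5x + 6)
This is an ∞-∞ indeterminate form.

Combine fractions or rationalize to convert ∞-∞ to 0/0 form:
  lim(x→∞) x - √(x² - 5x + 6) = 5/2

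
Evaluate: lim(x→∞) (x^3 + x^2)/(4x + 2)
This is an ∞/∞ indeterminate form.

Apply L'Hôpital's rule: differentiate numerator and denominator separately.
  f(x) = x^3 + x^2   ⇒   f'(x) = 3·x^2 + 2·x
  g(x) = 4·x + 2   ⇒   g'(x) = 4
  lim(x→∞) f'(x)/g'(x) = lim(x→∞) (3·x^2 + 2·x)/(4)
  = ∞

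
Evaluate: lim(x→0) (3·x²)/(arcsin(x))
This is a 0/0 indeterminate form.

Apply L'Hôpital's rule: differentiate numerator and denominator separately.
  f(x) = 3·x^2   ⇒   f'(x) = 6·x
  g(x) = asin(x)   ⇒   g'(x) = 1/sqrt(1 - x^2)
  lim(x→0) f'(x)/g'(x) = lim(x→0) (6·x)/(1/sqrt(1 - x^2))
  = 0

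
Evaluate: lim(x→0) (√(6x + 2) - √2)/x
This is a standard limit.

Factor or rationalize the expression:
  lim(x→0) (√(6x + 2) - √2)/x = 3·sqrt(2)/2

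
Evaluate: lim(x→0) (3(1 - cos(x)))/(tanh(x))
This is a 0/0 indeterminate form.

Apply L'Hôpital's rule: differentiate numerator and denominator separately.
  f(x) = 3 - 3·cos(x)   ⇒   f'(x) = 3·sin(x)
  g(x) = tanh(x)   ⇒   g'(x) = 1 - tanh(x)^2
  lim(x→0) f'(x)/g'(x) = lim(x→0) (3·sin(x))/(1 - tanh(x)^2)
  = 0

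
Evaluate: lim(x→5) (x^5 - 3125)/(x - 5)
This is a standard limit.

Factor or rationalize the expression:
  lim(x→5) (x^5 - 3125)/(x - 5) = 3125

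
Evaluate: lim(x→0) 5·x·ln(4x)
This is a 0·∞ indeterminate form.

Rewrite 0·∞ as a quotient (0/0 or ∞/∞ form), then apply L'Hôpital's rule:
  lim(x→0) 5·x·ln(4x) = 0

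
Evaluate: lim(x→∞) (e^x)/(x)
This is an ∞/∞ indeterminate form.

Apply L'Hôpital's rule: differentiate numerator and denominator separately.
  f(x) = e^(x)   ⇒   f'(x) = e^(x)
  g(x) = x   ⇒   g'(x) = 1
  lim(x→∞) f'(x)/g'(x) = lim(x→∞) (e^(x))/(1)
  = ∞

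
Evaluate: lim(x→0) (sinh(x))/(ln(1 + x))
This is a 0/0 indeterminate form.

Apply L'Hôpital's rule: differentiate numerator and denominator separately.
  f(x) = sinh(x)   ⇒   f'(x) = cosh(x)
  g(x) = ln(x + 1)   ⇒   g'(x) = 1/(x + 1)
  lim(x→0) f'(x)/g'(x) = lim(x→0) (cosh(x))/(1/(x + 1))
  = 1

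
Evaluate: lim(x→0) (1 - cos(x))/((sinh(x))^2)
This is a 0/0 indeterminate form.

Apply L'Hôpital's rule: differentiate numerator and denominator separately.
  f(x) = 1 - cos(x)   ⇒   f'(x) = sin(x)
  g(x) = sinh(x)^2   ⇒   g'(x) = 2·sinh(x)·cosh(x)
  lim(x→0) f'(x)/g'(x) = lim(x→0) (sin(x))/(2·sinh(x)·cosh(x))
  = 1/2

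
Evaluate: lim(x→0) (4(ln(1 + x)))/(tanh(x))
This is a 0/0 indeterminate form.

Apply L'Hôpital's rule: differentiate numerator and denominator separately.
  f(x) = 4·ln(x + 1)   ⇒   f'(x) = 4/(x + 1)
  g(x) = tanh(x)   ⇒   g'(x) = 1 - tanh(x)^2
  lim(x→0) f'(x)/g'(x) = lim(x→0) (4/(x + 1))/(1 - tanh(x)^2)
  = 4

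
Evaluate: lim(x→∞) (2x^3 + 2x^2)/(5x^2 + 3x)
This is an ∞/∞ indeterminate form.

Apply L'Hôpital's rule: differentiate numerator and denominator separately.
  f(x) = 2·x^3 + 2·x^2   ⇒   f'(x) = 6·x^2 + 4·x
  g(x) = 5·x^2 + 3·x   ⇒   g'(x) = 10·x + 3
  lim(x→∞) f'(x)/g'(x) = lim(x→∞) (6·x^2 + 4·x)/(10·x + 3)
  = ∞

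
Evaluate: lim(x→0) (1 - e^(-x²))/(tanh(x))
This is a 0/0 indeterminate form.

Apply L'Hôpital's rule: differentiate numerator and denominator separately.
  f(x) = 1 - e^(-x^2)   ⇒   f'(x) = 2·x·e^(-x^2)
  g(x) = tanh(x)   ⇒   g'(x) = 1 - tanh(x)^2
  lim(x→0) f'(x)/g'(x) = lim(x→0) (2·x·e^(-x^2))/(1 - tanh(x)^2)
  = 0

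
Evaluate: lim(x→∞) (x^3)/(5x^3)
This is an ∞/∞ indeterminate form.

Apply L'Hôpital's rule: differentiate numerator and denominator separately.
  f(x) = x^3   ⇒   f'(x) = 3·x^2
  g(x) = 5·x^3   ⇒   g'(x) = 15·x^2
  lim(x→∞) f'(x)/g'(x) = lim(x→∞) (3·x^2)/(15·x^2)
  = 1/5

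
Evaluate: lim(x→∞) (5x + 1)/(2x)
This is an ∞/∞ indeterminate form.

Apply L'Hôpital's rule: differentiate numerator and denominator separately.
  f(x) = 5·x + 1   ⇒   f'(x) = 5
  g(x) = 2·x   ⇒   g'(x) = 2
  lim(x→∞) f'(x)/g'(x) = lim(x→∞) (5)/(2)
  = 5/2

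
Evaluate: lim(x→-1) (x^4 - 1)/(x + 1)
This is a standard limit.

Factor or rationalize the expression:
  lim(x→-1) (x^4 - 1)/(x + 1) = -4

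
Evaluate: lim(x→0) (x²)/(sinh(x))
This is a 0/0 indeterminate form.

Apply L'Hôpital's rule: differentiate numerator and denominator separately.
  f(x) = x^2   ⇒   f'(x) = 2·x
  g(x) = sinh(x)   ⇒   g'(x) = cosh(x)
  lim(x→0) f'(x)/g'(x) = lim(x→0) (2·x)/(cosh(x))
  = 0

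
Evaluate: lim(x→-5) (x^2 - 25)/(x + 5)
This is a standard limit.

Factor or rationalize the expression:
  lim(x→-5) (x^2 - 25)/(x + 5) = -10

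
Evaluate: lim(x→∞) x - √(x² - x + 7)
This is an ∞-∞ indeterminate form.

Combine fractions or rationalize to convert ∞-∞ to 0/0 form:
  lim(x→∞) x - √(x² - x + 7) = 1/2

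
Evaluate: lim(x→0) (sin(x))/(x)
This is a 0/0 indeterminate form.

Apply L'Hôpital's rule: differentiate numerator and denominator separately.
  f(x) = sin(x)   ⇒   f'(x) = cos(x)
  g(x) = x   ⇒   g'(x) = 1
  lim(x→0) f'(x)/g'(x) = lim(x→0) (cos(x))/(1)
  = 1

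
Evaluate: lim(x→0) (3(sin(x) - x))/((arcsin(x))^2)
This is a 0/0 indeterminate form.

Apply L'Hôpital's rule: differentiate numerator and denominator separately.
  f(x) = -3·x + 3·sin(x)   ⇒   f'(x) = 3·cos(x) - 3
  g(x) = asin(x)^2   ⇒   g'(x) = 2·asin(x)/sqrt(1 - x^2)
  lim(x→0) f'(x)/g'(x) = lim(x→0) (3·cos(x) - 3)/(2·asin(x)/sqrt(1 - x^2))
  = 0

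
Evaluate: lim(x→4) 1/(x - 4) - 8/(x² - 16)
This is an ∞-∞ indeterminate form.

Combine fractions or rationalize to convert ∞-∞ to 0/0 form:
  lim(x→4) 1/(x - 4) - 8/(x² - 16) = 1/8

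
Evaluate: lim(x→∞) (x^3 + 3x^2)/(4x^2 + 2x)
This is an ∞/∞ indeterminate form.

Apply L'Hôpital's rule: differentiate numerator and denominator separately.
  f(x) = x^3 + 3·x^2   ⇒   f'(x) = 3·x^2 + 6·x
  g(x) = 4·x^2 + 2·x   ⇒   g'(x) = 8·x + 2
  lim(x→∞) f'(x)/g'(x) = lim(x→∞) (3·x^2 + 6·x)/(8·x + 2)
  = ∞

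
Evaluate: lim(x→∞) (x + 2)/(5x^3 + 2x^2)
This is an ∞/∞ indeterminate form.

Apply L'Hôpital's rule: differentiate numerator and denominator separately.
  f(x) = x + 2   ⇒   f'(x) = 1
  g(x) = 5·x^3 + 2·x^2   ⇒   g'(x) = 15·x^2 + 4·x
  lim(x→∞) f'(x)/g'(x) = lim(x→∞) (1)/(15·x^2 + 4·x)
  = 0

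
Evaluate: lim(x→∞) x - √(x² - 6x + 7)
This is an ∞-∞ indeterminate form.

Combine fractions or rationalize to convert ∞-∞ to 0/0 form:
  lim(x→∞) x - √(x² - 6x + 7) = 3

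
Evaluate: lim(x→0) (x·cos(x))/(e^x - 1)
This is a 0/0 indeterminate form.

Apply L'Hôpital's rule: differentiate numerator and denominator separately.
  f(x) = x·cos(x)   ⇒   f'(x) = -x·sin(x) + cos(x)
  g(x) = e^(x) - 1   ⇒   g'(x) = e^(x)
  lim(x→0) f'(x)/g'(x) = lim(x→0) (-x·sin(x) + cos(x))/(e^(x))
  = 1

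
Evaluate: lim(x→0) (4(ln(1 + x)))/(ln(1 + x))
This is a 0/0 indeterminate form.

Apply L'Hôpital's rule: differentiate numerator and denominator separately.
  f(x) = 4·ln(x + 1)   ⇒   f'(x) = 4/(x + 1)
  g(x) = ln(x + 1)   ⇒   g'(x) = 1/(x + 1)
  lim(x→0) f'(x)/g'(x) = lim(x→0) (4/(x + 1))/(1/(x + 1))
  = 4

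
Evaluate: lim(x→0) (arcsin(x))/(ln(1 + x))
This is a 0/0 indeterminate form.

Apply L'Hôpital's rule: differentiate numerator and denominator separately.
  f(x) = asin(x)   ⇒   f'(x) = 1/sqrt(1 - x^2)
  g(x) = ln(x + 1)   ⇒   g'(x) = 1/(x + 1)
  lim(x→0) f'(x)/g'(x) = lim(x→0) (1/sqrt(1 - x^2))/(1/(x + 1))
  = 1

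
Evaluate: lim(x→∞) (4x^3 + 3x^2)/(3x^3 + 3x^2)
This is an ∞/∞ indeterminate form.

Apply L'Hôpital's rule: differentiate numerator and denominator separately.
  f(x) = 4·x^3 + 3·x^2   ⇒   f'(x) = 12·x^2 + 6·x
  g(x) = 3·x^3 + 3·x^2   ⇒   g'(x) = 9·x^2 + 6·x
  lim(x→∞) f'(x)/g'(x) = lim(x→∞) (12·x^2 + 6·x)/(9·x^2 + 6·x)
  = 4/3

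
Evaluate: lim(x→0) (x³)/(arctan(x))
This is a 0/0 indeterminate form.

Apply L'Hôpital's rule: differentiate numerator and denominator separately.
  f(x) = x^3   ⇒   f'(x) = 3·x^2
  g(x) = atan(x)   ⇒   g'(x) = 1/(x^2 + 1)
  lim(x→0) f'(x)/g'(x) = lim(x→0) (3·x^2)/(1/(x^2 + 1))
  = 0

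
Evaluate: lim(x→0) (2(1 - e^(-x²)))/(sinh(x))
This is a 0/0 indeterminate form.

Apply L'Hôpital's rule: differentiate numerator and denominator separately.
  f(x) = 2 - 2·e^(-x^2)   ⇒   f'(x) = 4·x·e^(-x^2)
  g(x) = sinh(x)   ⇒   g'(x) = cosh(x)
  lim(x→0) f'(x)/g'(x) = lim(x→0) (4·x·e^(-x^2))/(cosh(x))
  = 0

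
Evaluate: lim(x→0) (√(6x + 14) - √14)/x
This is a standard limit.

Factor or rationalize the expression:
  lim(x→0) (√(6x + 14) - √14)/x = 3·sqrt(14)/14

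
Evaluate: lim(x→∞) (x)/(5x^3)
This is an ∞/∞ indeterminate form.

Apply L'Hôpital's rule: differentiate numerator and denominator separately.
  f(x) = x   ⇒   f'(x) = 1
  g(x) = 5·x^3   ⇒   g'(x) = 15·x^2
  lim(x→∞) f'(x)/g'(x) = lim(x→∞) (1)/(15·x^2)
  = 0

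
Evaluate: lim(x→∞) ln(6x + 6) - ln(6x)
This is an ∞-∞ indeterminate form.

Combine fractions or rationalize to convert ∞-∞ to 0/0 form:
  lim(x→∞) ln(6x + 6) - ln(6x) = 0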